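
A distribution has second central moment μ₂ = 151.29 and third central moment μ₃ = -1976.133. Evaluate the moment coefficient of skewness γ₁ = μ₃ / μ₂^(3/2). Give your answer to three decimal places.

σ = √μ₂ = √151.29 = 12.30000
σ³ = μ₂^(3/2) = 1860.86700
γ₁ = μ₃/σ³ = -1976.133 / 1860.86700 ≈ -1.062

-1.062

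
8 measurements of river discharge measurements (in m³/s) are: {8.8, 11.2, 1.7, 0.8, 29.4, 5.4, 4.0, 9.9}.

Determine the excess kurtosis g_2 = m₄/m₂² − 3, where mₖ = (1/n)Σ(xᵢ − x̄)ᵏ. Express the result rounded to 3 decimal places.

x̄ = 8.9000
Σ(xᵢ − x̄)² = 580.2600 ⇒ m₂ = 72.53250
Σ(xᵢ − x̄)⁴ = 184357.6470 ⇒ m₄ = 23044.70588
m₂² = 5260.96356
g_2 = m₄/m₂² − 3 = 4.38032 − 3 ≈ 1.380

1.380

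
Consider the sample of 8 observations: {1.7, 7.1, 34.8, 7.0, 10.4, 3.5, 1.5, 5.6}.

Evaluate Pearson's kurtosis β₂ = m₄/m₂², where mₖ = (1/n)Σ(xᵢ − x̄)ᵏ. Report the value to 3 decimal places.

x̄ = 8.9500
Σ(xᵢ − x̄)² = 826.5400 ⇒ m₂ = 103.31750
Σ(xᵢ − x̄)⁴ = 453403.4294 ⇒ m₄ = 56675.42868
m₂² = 10674.50581
β₂ = m₄/m₂² = 56675.42868 / 10674.50581 ≈ 5.309

5.309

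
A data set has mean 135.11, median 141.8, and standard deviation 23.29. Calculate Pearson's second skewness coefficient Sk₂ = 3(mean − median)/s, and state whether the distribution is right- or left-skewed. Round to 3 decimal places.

-0.862, left-skewed

Sk₂ = 3(135.11 − 141.8) / 23.29 = 3 × -6.6900 / 23.29
    = -20.0700 / 23.29 ≈ -0.862
Sk₂ < 0 ⇒ mean < median ⇒ left-skewed (negative skew).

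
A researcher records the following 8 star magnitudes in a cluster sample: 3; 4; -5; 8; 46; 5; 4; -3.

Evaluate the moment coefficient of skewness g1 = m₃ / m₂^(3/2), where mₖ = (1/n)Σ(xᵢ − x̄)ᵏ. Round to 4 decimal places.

1.9421

x̄ = (3 + 4 - 5 + 8 + 46 + 5 + 4 - 3) / 8 = 7.7500
deviations (xᵢ − x̄): -4.7500, -3.7500, -12.7500, 0.2500, 38.2500, -2.7500, -3.7500, -10.7500
Σ(xᵢ − x̄)² = 1799.5000 ⇒ m₂ = 1799.5000/8 = 224.93750
Σ(xᵢ − x̄)³ = 52413.7500 ⇒ m₃ = 52413.7500/8 = 6551.71875
m₂^(3/2) = 224.93750^(1.5) = 3373.59385
g1 = m₃ / m₂^(3/2) = 6551.71875 / 3373.59385 ≈ 1.9421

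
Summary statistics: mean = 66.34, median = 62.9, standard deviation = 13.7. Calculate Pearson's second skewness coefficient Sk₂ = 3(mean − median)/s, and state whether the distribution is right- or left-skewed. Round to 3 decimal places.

0.753, right-skewed

Sk₂ = 3(66.34 − 62.9) / 13.7 = 3 × 3.4400 / 13.7
    = 10.3200 / 13.7 ≈ 0.753
Sk₂ > 0 ⇒ mean > median ⇒ right-skewed (positive skew).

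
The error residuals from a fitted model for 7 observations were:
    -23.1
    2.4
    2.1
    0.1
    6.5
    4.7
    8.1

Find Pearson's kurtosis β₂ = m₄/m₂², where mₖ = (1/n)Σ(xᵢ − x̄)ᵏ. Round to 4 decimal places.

4.5756

x̄ = 0.1143
Σ(xᵢ − x̄)² = 673.6486 ⇒ m₂ = 96.23551
Σ(xᵢ − x̄)⁴ = 296631.1750 ⇒ m₄ = 42375.88214
m₂² = 9261.27342
β₂ = m₄/m₂² = 42375.88214 / 9261.27342 ≈ 4.5756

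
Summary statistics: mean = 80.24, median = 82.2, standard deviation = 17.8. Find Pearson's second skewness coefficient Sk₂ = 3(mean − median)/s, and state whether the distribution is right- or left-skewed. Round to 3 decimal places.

Sk₂ = 3(80.24 − 82.2) / 17.8 = 3 × -1.9600 / 17.8
    = -5.8800 / 17.8 ≈ -0.330
Sk₂ < 0 ⇒ mean < median ⇒ left-skewed (negative skew).

-0.330, left-skewed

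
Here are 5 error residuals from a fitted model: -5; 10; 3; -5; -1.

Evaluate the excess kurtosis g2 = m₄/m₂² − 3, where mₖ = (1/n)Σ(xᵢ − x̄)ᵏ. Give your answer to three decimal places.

-0.979

x̄ = 0.4000
Σ(xᵢ − x̄)² = 159.2000 ⇒ m₂ = 31.84000
Σ(xᵢ − x̄)⁴ = 10243.6160 ⇒ m₄ = 2048.72320
m₂² = 1013.78560
g2 = m₄/m₂² − 3 = 2.02086 − 3 ≈ -0.979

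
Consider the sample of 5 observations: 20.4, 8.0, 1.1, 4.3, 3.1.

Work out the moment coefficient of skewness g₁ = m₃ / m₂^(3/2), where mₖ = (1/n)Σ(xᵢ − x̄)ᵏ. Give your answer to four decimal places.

x̄ = (20.4 + 8.0 + 1.1 + 4.3 + 3.1) / 5 = 7.3800
deviations (xᵢ − x̄): 13.0200, 0.6200, -6.2800, -3.0800, -4.2800
Σ(xᵢ − x̄)² = 237.1480 ⇒ m₂ = 237.1480/5 = 47.42960
Σ(xᵢ − x̄)³ = 1852.0999 ⇒ m₃ = 1852.0999/5 = 370.41998
m₂^(3/2) = 47.42960^(1.5) = 326.64363
g₁ = m₃ / m₂^(3/2) = 370.41998 / 326.64363 ≈ 1.1340

1.1340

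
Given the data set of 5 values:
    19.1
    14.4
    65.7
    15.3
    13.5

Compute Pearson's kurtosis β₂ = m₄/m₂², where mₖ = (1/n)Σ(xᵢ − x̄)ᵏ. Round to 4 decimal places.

x̄ = 25.6000
Σ(xᵢ − x̄)² = 2028.2000 ⇒ m₂ = 405.64000
Σ(xᵢ − x̄)⁴ = 2635907.3924 ⇒ m₄ = 527181.47848
m₂² = 164543.80960
β₂ = m₄/m₂² = 527181.47848 / 164543.80960 ≈ 3.2039

3.2039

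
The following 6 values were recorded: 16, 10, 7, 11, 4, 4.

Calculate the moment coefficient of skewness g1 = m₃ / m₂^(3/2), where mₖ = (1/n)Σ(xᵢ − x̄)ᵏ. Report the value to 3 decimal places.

0.444

x̄ = (16 + 10 + 7 + 11 + 4 + 4) / 6 = 8.6667
deviations (xᵢ − x̄): 7.3333, 1.3333, -1.6667, 2.3333, -4.6667, -4.6667
Σ(xᵢ − x̄)² = 107.3333 ⇒ m₂ = 107.3333/6 = 17.88889
Σ(xᵢ − x̄)³ = 201.5556 ⇒ m₃ = 201.5556/6 = 33.59259
m₂^(3/2) = 17.88889^(1.5) = 75.66152
g1 = m₃ / m₂^(3/2) = 33.59259 / 75.66152 ≈ 0.444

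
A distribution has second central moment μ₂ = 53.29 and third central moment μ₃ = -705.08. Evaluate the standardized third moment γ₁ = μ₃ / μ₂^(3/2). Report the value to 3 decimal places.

-1.812

σ = √μ₂ = √53.29 = 7.30000
σ³ = μ₂^(3/2) = 389.01700
γ₁ = μ₃/σ³ = -705.08 / 389.01700 ≈ -1.812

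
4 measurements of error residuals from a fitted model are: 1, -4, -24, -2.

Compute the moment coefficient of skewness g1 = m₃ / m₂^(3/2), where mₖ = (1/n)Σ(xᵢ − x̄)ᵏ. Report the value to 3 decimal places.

-1.041

x̄ = (1 - 4 - 24 - 2) / 4 = -7.2500
deviations (xᵢ − x̄): 8.2500, 3.2500, -16.7500, 5.2500
Σ(xᵢ − x̄)² = 386.7500 ⇒ m₂ = 386.7500/4 = 96.68750
Σ(xᵢ − x̄)³ = -3958.8750 ⇒ m₃ = -3958.8750/4 = -989.71875
m₂^(3/2) = 96.68750^(1.5) = 950.72627
g1 = m₃ / m₂^(3/2) = -989.71875 / 950.72627 ≈ -1.041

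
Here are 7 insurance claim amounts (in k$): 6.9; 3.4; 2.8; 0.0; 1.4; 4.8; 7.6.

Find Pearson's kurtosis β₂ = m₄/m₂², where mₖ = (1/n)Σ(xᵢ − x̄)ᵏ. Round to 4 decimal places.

x̄ = 3.8429
Σ(xᵢ − x̄)² = 46.3971 ⇒ m₂ = 6.62816
Σ(xᵢ − x̄)⁴ = 542.3677 ⇒ m₄ = 77.48109
m₂² = 43.93255
β₂ = m₄/m₂² = 77.48109 / 43.93255 ≈ 1.7636

1.7636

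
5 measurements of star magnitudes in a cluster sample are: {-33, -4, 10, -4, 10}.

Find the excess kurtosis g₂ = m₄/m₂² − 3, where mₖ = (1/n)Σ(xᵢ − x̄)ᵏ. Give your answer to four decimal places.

x̄ = -4.2000
Σ(xᵢ − x̄)² = 1232.8000 ⇒ m₂ = 246.56000
Σ(xᵢ − x̄)⁴ = 769288.0960 ⇒ m₄ = 153857.61920
m₂² = 60791.83360
g₂ = m₄/m₂² − 3 = 2.53089 − 3 ≈ -0.4691

-0.4691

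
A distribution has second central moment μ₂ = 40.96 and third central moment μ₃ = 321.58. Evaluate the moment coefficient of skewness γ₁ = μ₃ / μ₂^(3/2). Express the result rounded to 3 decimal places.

σ = √μ₂ = √40.96 = 6.40000
σ³ = μ₂^(3/2) = 262.14400
γ₁ = μ₃/σ³ = 321.58 / 262.14400 ≈ 1.227

1.227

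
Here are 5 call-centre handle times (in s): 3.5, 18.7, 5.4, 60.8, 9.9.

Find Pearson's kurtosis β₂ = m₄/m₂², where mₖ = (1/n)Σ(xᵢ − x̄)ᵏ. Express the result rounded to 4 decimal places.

2.9381

x̄ = 19.6600
Σ(xᵢ − x̄)² = 2253.1720 ⇒ m₂ = 450.63440
Σ(xᵢ − x̄)⁴ = 2983177.0265 ⇒ m₄ = 596635.40531
m₂² = 203071.36246
β₂ = m₄/m₂² = 596635.40531 / 203071.36246 ≈ 2.9381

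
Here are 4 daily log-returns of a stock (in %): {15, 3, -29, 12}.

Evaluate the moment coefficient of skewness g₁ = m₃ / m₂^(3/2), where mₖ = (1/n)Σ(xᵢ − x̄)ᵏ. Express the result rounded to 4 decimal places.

-0.9483

x̄ = (15 + 3 - 29 + 12) / 4 = 0.2500
deviations (xᵢ − x̄): 14.7500, 2.7500, -29.2500, 11.7500
Σ(xᵢ − x̄)² = 1218.7500 ⇒ m₂ = 1218.7500/4 = 304.68750
Σ(xᵢ − x̄)³ = -20173.1250 ⇒ m₃ = -20173.1250/4 = -5043.28125
m₂^(3/2) = 304.68750^(1.5) = 5318.41174
g₁ = m₃ / m₂^(3/2) = -5043.28125 / 5318.41174 ≈ -0.9483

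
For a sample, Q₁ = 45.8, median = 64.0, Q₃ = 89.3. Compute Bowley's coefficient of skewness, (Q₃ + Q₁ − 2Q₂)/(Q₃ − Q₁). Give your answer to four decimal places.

0.1632

numerator: Q₃ + Q₁ − 2Q₂ = 89.3 + 45.8 − 2×64.0 = 7.1000
denominator: Q₃ − Q₁ = 89.3 − 45.8 = 43.5000
Bowley skewness = 7.1000 / 43.5000 ≈ 0.1632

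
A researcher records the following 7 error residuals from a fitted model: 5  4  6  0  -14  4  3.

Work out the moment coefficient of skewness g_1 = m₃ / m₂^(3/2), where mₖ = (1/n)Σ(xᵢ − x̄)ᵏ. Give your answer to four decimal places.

x̄ = (5 + 4 + 6 + 0 - 14 + 4 + 3) / 7 = 1.1429
deviations (xᵢ − x̄): 3.8571, 2.8571, 4.8571, -1.1429, -15.1429, 2.8571, 1.8571
Σ(xᵢ − x̄)² = 288.8571 ⇒ m₂ = 288.8571/7 = 41.26531
Σ(xᵢ − x̄)³ = -3248.8163 ⇒ m₃ = -3248.8163/7 = -464.11662
m₂^(3/2) = 41.26531^(1.5) = 265.08039
g_1 = m₃ / m₂^(3/2) = -464.11662 / 265.08039 ≈ -1.7509

-1.7509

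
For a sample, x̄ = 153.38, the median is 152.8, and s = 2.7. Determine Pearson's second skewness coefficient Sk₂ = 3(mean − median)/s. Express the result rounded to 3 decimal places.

0.644

Sk₂ = 3(153.38 − 152.8) / 2.7 = 3 × 0.5800 / 2.7
    = 1.7400 / 2.7 ≈ 0.644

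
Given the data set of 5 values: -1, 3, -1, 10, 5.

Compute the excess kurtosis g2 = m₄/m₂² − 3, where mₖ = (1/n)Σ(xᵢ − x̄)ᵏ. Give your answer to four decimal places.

-1.0733

x̄ = 3.2000
Σ(xᵢ − x̄)² = 84.8000 ⇒ m₂ = 16.96000
Σ(xᵢ − x̄)⁴ = 2770.9760 ⇒ m₄ = 554.19520
m₂² = 287.64160
g2 = m₄/m₂² − 3 = 1.92669 − 3 ≈ -1.0733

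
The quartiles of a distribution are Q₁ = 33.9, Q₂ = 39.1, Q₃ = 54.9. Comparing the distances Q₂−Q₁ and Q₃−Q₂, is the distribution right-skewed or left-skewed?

right-skewed

Q₂ − Q₁ = 5.2;  Q₃ − Q₂ = 15.8
Q₃ − Q₂ > Q₂ − Q₁ ⇒ the upper half is more spread out ⇒ right-skewed.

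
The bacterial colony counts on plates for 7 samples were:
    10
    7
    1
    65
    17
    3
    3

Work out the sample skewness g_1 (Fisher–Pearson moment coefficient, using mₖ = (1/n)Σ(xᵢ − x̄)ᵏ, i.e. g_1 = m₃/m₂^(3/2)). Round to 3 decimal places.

x̄ = (10 + 7 + 1 + 65 + 17 + 3 + 3) / 7 = 15.1429
deviations (xᵢ − x̄): -5.1429, -8.1429, -14.1429, 49.8571, 1.8571, -12.1429, -12.1429
Σ(xᵢ − x̄)² = 3076.8571 ⇒ m₂ = 3076.8571/7 = 439.55102
Σ(xᵢ − x̄)³ = 116852.3265 ⇒ m₃ = 116852.3265/7 = 16693.18950
m₂^(3/2) = 439.55102^(1.5) = 9215.39466
g_1 = m₃ / m₂^(3/2) = 16693.18950 / 9215.39466 ≈ 1.811

1.811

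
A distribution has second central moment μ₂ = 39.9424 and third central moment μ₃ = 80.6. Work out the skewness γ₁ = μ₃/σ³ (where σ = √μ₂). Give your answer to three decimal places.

σ = √μ₂ = √39.9424 = 6.32000
σ³ = μ₂^(3/2) = 252.43597
γ₁ = μ₃/σ³ = 80.6 / 252.43597 ≈ 0.319

0.319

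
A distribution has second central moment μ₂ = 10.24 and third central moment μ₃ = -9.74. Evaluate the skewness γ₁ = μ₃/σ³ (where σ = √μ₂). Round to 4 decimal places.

σ = √μ₂ = √10.24 = 3.20000
σ³ = μ₂^(3/2) = 32.76800
γ₁ = μ₃/σ³ = -9.74 / 32.76800 ≈ -0.2972

-0.2972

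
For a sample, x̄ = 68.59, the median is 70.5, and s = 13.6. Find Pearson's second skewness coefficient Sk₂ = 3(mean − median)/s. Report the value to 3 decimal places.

-0.421

Sk₂ = 3(68.59 − 70.5) / 13.6 = 3 × -1.9100 / 13.6
    = -5.7300 / 13.6 ≈ -0.421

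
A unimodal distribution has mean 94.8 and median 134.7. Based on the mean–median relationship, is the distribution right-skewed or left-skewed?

mean − median = 94.8 − 134.7 = -39.9
mean < median ⇒ the longer tail is on the left ⇒ left-skewed (negatively skewed).

left-skewed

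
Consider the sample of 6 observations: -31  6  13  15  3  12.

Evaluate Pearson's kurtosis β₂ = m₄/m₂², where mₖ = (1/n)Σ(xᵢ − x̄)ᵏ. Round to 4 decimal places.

x̄ = 3.0000
Σ(xᵢ − x̄)² = 1490.0000 ⇒ m₂ = 248.33333
Σ(xᵢ − x̄)⁴ = 1373714.0000 ⇒ m₄ = 228952.33333
m₂² = 61669.44444
β₂ = m₄/m₂² = 228952.33333 / 61669.44444 ≈ 3.7126

3.7126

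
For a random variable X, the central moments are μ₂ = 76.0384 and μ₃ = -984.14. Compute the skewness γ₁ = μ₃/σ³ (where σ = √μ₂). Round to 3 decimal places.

-1.484

σ = √μ₂ = √76.0384 = 8.72000
σ³ = μ₂^(3/2) = 663.05485
γ₁ = μ₃/σ³ = -984.14 / 663.05485 ≈ -1.484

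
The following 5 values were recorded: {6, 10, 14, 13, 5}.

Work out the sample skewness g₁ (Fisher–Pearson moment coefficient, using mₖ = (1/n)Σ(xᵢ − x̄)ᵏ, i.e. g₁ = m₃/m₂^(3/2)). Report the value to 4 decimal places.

x̄ = (6 + 10 + 14 + 13 + 5) / 5 = 9.6000
deviations (xᵢ − x̄): -3.6000, 0.4000, 4.4000, 3.4000, -4.6000
Σ(xᵢ − x̄)² = 65.2000 ⇒ m₂ = 65.2000/5 = 13.04000
Σ(xᵢ − x̄)³ = -19.4400 ⇒ m₃ = -19.4400/5 = -3.88800
m₂^(3/2) = 13.04000^(1.5) = 47.08867
g₁ = m₃ / m₂^(3/2) = -3.88800 / 47.08867 ≈ -0.0826

-0.0826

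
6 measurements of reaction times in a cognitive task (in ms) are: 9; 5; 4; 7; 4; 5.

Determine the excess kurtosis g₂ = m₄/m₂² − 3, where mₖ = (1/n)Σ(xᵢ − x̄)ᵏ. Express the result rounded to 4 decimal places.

x̄ = 5.6667
Σ(xᵢ − x̄)² = 19.3333 ⇒ m₂ = 3.22222
Σ(xᵢ − x̄)⁴ = 142.4444 ⇒ m₄ = 23.74074
m₂² = 10.38272
g₂ = m₄/m₂² − 3 = 2.28656 − 3 ≈ -0.7134

-0.7134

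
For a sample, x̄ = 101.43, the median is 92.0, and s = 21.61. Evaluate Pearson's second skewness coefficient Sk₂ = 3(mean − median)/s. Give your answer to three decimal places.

Sk₂ = 3(101.43 − 92.0) / 21.61 = 3 × 9.4300 / 21.61
    = 28.2900 / 21.61 ≈ 1.309

1.309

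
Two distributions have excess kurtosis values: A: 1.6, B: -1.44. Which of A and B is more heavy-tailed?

A

Higher excess kurtosis ⇒ heavier tails relative to the normal distribution.
1.6 vs -1.44: the larger is 1.6, so A has heavier tails. (A is leptokurtic — heavier-than-normal tails; the other is platykurtic.)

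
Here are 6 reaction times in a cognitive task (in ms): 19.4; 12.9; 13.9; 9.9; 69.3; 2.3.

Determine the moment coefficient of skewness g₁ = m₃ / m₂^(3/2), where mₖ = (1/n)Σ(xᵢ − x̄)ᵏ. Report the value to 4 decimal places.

x̄ = (19.4 + 12.9 + 13.9 + 9.9 + 69.3 + 2.3) / 6 = 21.2833
deviations (xᵢ − x̄): -1.8833, -8.3833, -7.3833, -11.3833, 48.0167, -18.9833
Σ(xᵢ − x̄)² = 2923.8883 ⇒ m₂ = 2923.8883/6 = 487.31472
Σ(xᵢ − x̄)³ = 101392.8634 ⇒ m₃ = 101392.8634/6 = 16898.81057
m₂^(3/2) = 487.31472^(1.5) = 10757.57291
g₁ = m₃ / m₂^(3/2) = 16898.81057 / 10757.57291 ≈ 1.5709

1.5709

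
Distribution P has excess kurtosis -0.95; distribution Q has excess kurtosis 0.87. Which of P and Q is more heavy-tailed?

Higher excess kurtosis ⇒ heavier tails relative to the normal distribution.
-0.95 vs 0.87: the larger is 0.87, so Q has heavier tails. (Q is leptokurtic — heavier-than-normal tails; the other is platykurtic.)

Q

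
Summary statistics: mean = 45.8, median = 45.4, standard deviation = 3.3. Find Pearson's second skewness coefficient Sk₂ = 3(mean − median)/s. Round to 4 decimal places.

0.3636

Sk₂ = 3(45.8 − 45.4) / 3.3 = 3 × 0.4000 / 3.3
    = 1.2000 / 3.3 ≈ 0.3636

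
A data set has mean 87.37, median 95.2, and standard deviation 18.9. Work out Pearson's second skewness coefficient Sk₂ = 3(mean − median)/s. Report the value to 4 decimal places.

Sk₂ = 3(87.37 − 95.2) / 18.9 = 3 × -7.8300 / 18.9
    = -23.4900 / 18.9 ≈ -1.2429

-1.2429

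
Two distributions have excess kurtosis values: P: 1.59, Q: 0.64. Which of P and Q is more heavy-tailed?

P

Higher excess kurtosis ⇒ heavier tails relative to the normal distribution.
1.59 vs 0.64: the larger is 1.59, so P has heavier tails.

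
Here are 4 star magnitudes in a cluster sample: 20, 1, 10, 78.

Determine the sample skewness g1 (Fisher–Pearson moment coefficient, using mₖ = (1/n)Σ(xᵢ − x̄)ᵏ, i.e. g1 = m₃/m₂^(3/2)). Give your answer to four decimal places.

0.9857

x̄ = (20 + 1 + 10 + 78) / 4 = 27.2500
deviations (xᵢ − x̄): -7.2500, -26.2500, -17.2500, 50.7500
Σ(xᵢ − x̄)² = 3614.7500 ⇒ m₂ = 3614.7500/4 = 903.68750
Σ(xᵢ − x̄)³ = 107107.8750 ⇒ m₃ = 107107.8750/4 = 26776.96875
m₂^(3/2) = 903.68750^(1.5) = 27166.10735
g1 = m₃ / m₂^(3/2) = 26776.96875 / 27166.10735 ≈ 0.9857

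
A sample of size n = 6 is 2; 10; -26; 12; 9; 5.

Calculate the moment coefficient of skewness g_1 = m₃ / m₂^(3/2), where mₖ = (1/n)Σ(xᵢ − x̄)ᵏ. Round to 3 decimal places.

x̄ = (2 + 10 - 26 + 12 + 9 + 5) / 6 = 2.0000
deviations (xᵢ − x̄): 0.0000, 8.0000, -28.0000, 10.0000, 7.0000, 3.0000
Σ(xᵢ − x̄)² = 1006.0000 ⇒ m₂ = 1006.0000/6 = 167.66667
Σ(xᵢ − x̄)³ = -20070.0000 ⇒ m₃ = -20070.0000/6 = -3345.00000
m₂^(3/2) = 167.66667^(1.5) = 2171.05135
g_1 = m₃ / m₂^(3/2) = -3345.00000 / 2171.05135 ≈ -1.541

-1.541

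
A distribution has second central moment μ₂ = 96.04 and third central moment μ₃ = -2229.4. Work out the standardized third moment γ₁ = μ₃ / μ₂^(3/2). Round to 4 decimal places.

-2.3687

σ = √μ₂ = √96.04 = 9.80000
σ³ = μ₂^(3/2) = 941.19200
γ₁ = μ₃/σ³ = -2229.4 / 941.19200 ≈ -2.3687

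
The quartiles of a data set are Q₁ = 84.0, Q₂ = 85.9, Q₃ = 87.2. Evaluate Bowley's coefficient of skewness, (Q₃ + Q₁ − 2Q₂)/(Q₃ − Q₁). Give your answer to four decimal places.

numerator: Q₃ + Q₁ − 2Q₂ = 87.2 + 84.0 − 2×85.9 = -0.6000
denominator: Q₃ − Q₁ = 87.2 − 84.0 = 3.2000
Bowley skewness = -0.6000 / 3.2000 ≈ -0.1875

-0.1875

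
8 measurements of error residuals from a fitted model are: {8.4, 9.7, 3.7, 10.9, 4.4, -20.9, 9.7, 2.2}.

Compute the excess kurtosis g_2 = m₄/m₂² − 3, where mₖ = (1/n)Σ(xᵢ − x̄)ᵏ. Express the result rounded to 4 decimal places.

x̄ = 3.5125
Σ(xᵢ − x̄)² = 753.5487 ⇒ m₂ = 94.19359
Σ(xᵢ − x̄)⁴ = 361664.5905 ⇒ m₄ = 45208.07381
m₂² = 8872.43310
g_2 = m₄/m₂² − 3 = 5.09534 − 3 ≈ 2.0953

2.0953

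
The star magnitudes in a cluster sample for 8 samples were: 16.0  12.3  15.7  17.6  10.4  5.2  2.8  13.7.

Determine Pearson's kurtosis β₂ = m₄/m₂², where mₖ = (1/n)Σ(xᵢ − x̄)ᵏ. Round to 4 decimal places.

2.0487

x̄ = 11.7125
Σ(xᵢ − x̄)² = 196.8088 ⇒ m₂ = 24.60109
Σ(xᵢ − x̄)⁴ = 9919.3075 ⇒ m₄ = 1239.91343
m₂² = 605.21381
β₂ = m₄/m₂² = 1239.91343 / 605.21381 ≈ 2.0487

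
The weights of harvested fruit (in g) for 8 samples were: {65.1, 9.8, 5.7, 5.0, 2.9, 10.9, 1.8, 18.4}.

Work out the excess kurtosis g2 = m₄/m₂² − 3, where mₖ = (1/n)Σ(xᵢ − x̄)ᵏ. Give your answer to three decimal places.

x̄ = 14.9500
Σ(xᵢ − x̄)² = 3072.5400 ⇒ m₂ = 384.06750
Σ(xᵢ − x̄)⁴ = 6394560.7234 ⇒ m₄ = 799320.09043
m₂² = 147507.84456
g2 = m₄/m₂² − 3 = 5.41883 − 3 ≈ 2.419

2.419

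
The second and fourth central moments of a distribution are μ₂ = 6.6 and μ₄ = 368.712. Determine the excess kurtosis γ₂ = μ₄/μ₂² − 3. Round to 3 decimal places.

μ₂² = 6.6² = 43.56000
μ₄/μ₂² = 368.712 / 43.56000 = 8.46446
γ₂ = 8.46446 − 3 ≈ 5.464

5.464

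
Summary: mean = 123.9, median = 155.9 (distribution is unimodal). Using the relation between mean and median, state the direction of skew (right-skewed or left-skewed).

left-skewed

mean − median = 123.9 − 155.9 = -32.0
mean < median ⇒ the longer tail is on the left ⇒ left-skewed (negatively skewed).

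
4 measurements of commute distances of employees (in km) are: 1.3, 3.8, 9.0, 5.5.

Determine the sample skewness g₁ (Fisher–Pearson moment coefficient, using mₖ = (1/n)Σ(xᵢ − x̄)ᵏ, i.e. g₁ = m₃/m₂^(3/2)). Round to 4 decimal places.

0.2411

x̄ = (1.3 + 3.8 + 9.0 + 5.5) / 4 = 4.9000
deviations (xᵢ − x̄): -3.6000, -1.1000, 4.1000, 0.6000
Σ(xᵢ − x̄)² = 31.3400 ⇒ m₂ = 31.3400/4 = 7.83500
Σ(xᵢ − x̄)³ = 21.1500 ⇒ m₃ = 21.1500/4 = 5.28750
m₂^(3/2) = 7.83500^(1.5) = 21.93100
g₁ = m₃ / m₂^(3/2) = 5.28750 / 21.93100 ≈ 0.2411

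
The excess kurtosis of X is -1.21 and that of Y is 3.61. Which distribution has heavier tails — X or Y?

Higher excess kurtosis ⇒ heavier tails relative to the normal distribution.
-1.21 vs 3.61: the larger is 3.61, so Y has heavier tails. (Y is leptokurtic — heavier-than-normal tails; the other is platykurtic.)

Y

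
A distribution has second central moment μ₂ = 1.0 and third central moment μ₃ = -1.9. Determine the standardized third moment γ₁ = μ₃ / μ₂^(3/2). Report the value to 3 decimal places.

-1.900

σ = √μ₂ = √1.0 = 1.00000
σ³ = μ₂^(3/2) = 1.00000
γ₁ = μ₃/σ³ = -1.9 / 1.00000 ≈ -1.900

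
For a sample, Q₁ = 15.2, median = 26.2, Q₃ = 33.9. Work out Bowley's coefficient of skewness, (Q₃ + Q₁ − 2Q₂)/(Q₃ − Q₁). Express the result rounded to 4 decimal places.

numerator: Q₃ + Q₁ − 2Q₂ = 33.9 + 15.2 − 2×26.2 = -3.3000
denominator: Q₃ − Q₁ = 33.9 − 15.2 = 18.7000
Bowley skewness = -3.3000 / 18.7000 ≈ -0.1765

-0.1765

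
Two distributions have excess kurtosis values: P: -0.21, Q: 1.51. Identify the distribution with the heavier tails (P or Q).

Q

Higher excess kurtosis ⇒ heavier tails relative to the normal distribution.
-0.21 vs 1.51: the larger is 1.51, so Q has heavier tails. (Q is leptokurtic — heavier-than-normal tails; the other is platykurtic.)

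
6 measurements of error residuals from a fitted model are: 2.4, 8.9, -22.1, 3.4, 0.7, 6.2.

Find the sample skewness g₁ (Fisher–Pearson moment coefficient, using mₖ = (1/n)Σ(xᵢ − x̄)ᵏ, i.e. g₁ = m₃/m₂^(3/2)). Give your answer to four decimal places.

-1.5157

x̄ = (2.4 + 8.9 - 22.1 + 3.4 + 0.7 + 6.2) / 6 = -0.0833
deviations (xᵢ − x̄): 2.4833, 8.9833, -22.0167, 3.4833, 0.7833, 6.2833
Σ(xᵢ − x̄)² = 623.8283 ⇒ m₂ = 623.8283/6 = 103.97139
Σ(xᵢ − x̄)³ = -9641.1324 ⇒ m₃ = -9641.1324/6 = -1606.85541
m₂^(3/2) = 103.97139^(1.5) = 1060.15842
g₁ = m₃ / m₂^(3/2) = -1606.85541 / 1060.15842 ≈ -1.5157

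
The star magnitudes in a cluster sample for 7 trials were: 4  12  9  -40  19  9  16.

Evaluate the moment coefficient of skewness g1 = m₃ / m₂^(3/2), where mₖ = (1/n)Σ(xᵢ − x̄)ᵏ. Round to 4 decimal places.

x̄ = (4 + 12 + 9 - 40 + 19 + 9 + 16) / 7 = 4.1429
deviations (xᵢ − x̄): -0.1429, 7.8571, 4.8571, -44.1429, 14.8571, 4.8571, 11.8571
Σ(xᵢ − x̄)² = 2418.8571 ⇒ m₂ = 2418.8571/7 = 345.55102
Σ(xᵢ − x̄)³ = -80355.6735 ⇒ m₃ = -80355.6735/7 = -11479.38192
m₂^(3/2) = 345.55102^(1.5) = 6423.44884
g1 = m₃ / m₂^(3/2) = -11479.38192 / 6423.44884 ≈ -1.7871

-1.7871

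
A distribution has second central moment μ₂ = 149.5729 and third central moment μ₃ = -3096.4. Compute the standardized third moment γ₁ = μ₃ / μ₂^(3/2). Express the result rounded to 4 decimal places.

-1.6927

σ = √μ₂ = √149.5729 = 12.23000
σ³ = μ₂^(3/2) = 1829.27657
γ₁ = μ₃/σ³ = -3096.4 / 1829.27657 ≈ -1.6927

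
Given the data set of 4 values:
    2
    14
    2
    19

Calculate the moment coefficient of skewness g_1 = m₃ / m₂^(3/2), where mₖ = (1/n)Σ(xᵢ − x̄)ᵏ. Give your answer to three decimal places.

x̄ = (2 + 14 + 2 + 19) / 4 = 9.2500
deviations (xᵢ − x̄): -7.2500, 4.7500, -7.2500, 9.7500
Σ(xᵢ − x̄)² = 222.7500 ⇒ m₂ = 222.7500/4 = 55.68750
Σ(xᵢ − x̄)³ = 271.8750 ⇒ m₃ = 271.8750/4 = 67.96875
m₂^(3/2) = 55.68750^(1.5) = 415.56272
g_1 = m₃ / m₂^(3/2) = 67.96875 / 415.56272 ≈ 0.164

0.164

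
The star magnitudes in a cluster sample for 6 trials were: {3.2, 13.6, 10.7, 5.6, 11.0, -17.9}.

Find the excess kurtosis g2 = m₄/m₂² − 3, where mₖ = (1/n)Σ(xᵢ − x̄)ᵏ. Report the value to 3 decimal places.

x̄ = 4.3667
Σ(xᵢ − x̄)² = 668.0533 ⇒ m₂ = 111.34222
Σ(xᵢ − x̄)⁴ = 256639.5328 ⇒ m₄ = 42773.25547
m₂² = 12397.09045
g2 = m₄/m₂² − 3 = 3.45027 − 3 ≈ 0.450

0.450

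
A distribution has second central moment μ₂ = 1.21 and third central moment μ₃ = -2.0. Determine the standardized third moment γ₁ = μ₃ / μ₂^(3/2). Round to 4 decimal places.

-1.5026

σ = √μ₂ = √1.21 = 1.10000
σ³ = μ₂^(3/2) = 1.33100
γ₁ = μ₃/σ³ = -2.0 / 1.33100 ≈ -1.5026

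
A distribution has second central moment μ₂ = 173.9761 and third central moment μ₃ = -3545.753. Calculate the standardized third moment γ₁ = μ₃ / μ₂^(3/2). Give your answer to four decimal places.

-1.5452

σ = √μ₂ = √173.9761 = 13.19000
σ³ = μ₂^(3/2) = 2294.74476
γ₁ = μ₃/σ³ = -3545.753 / 2294.74476 ≈ -1.5452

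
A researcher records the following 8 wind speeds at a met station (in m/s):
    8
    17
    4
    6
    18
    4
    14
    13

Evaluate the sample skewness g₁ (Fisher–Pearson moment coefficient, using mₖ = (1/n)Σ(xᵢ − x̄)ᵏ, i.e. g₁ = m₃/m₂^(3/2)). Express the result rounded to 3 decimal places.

x̄ = (8 + 17 + 4 + 6 + 18 + 4 + 14 + 13) / 8 = 10.5000
deviations (xᵢ − x̄): -2.5000, 6.5000, -6.5000, -4.5000, 7.5000, -6.5000, 3.5000, 2.5000
Σ(xᵢ − x̄)² = 228.0000 ⇒ m₂ = 228.0000/8 = 28.50000
Σ(xᵢ − x̄)³ = 99.0000 ⇒ m₃ = 99.0000/8 = 12.37500
m₂^(3/2) = 28.50000^(1.5) = 152.14837
g₁ = m₃ / m₂^(3/2) = 12.37500 / 152.14837 ≈ 0.081

0.081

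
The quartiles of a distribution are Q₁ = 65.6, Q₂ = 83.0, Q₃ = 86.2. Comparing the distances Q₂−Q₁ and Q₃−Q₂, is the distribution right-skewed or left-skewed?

Q₂ − Q₁ = 17.4;  Q₃ − Q₂ = 3.2
Q₂ − Q₁ > Q₃ − Q₂ ⇒ the lower half is more spread out ⇒ left-skewed.

left-skewed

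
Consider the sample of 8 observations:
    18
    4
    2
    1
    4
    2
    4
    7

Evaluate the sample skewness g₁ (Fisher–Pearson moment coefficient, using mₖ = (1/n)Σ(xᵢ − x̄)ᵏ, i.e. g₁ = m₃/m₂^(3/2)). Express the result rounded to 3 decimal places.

1.797

x̄ = (18 + 4 + 2 + 1 + 4 + 2 + 4 + 7) / 8 = 5.2500
deviations (xᵢ − x̄): 12.7500, -1.2500, -3.2500, -4.2500, -1.2500, -3.2500, -1.2500, 1.7500
Σ(xᵢ − x̄)² = 209.5000 ⇒ m₂ = 209.5000/8 = 26.18750
Σ(xᵢ − x̄)³ = 1926.7500 ⇒ m₃ = 1926.7500/8 = 240.84375
m₂^(3/2) = 26.18750^(1.5) = 134.01119
g₁ = m₃ / m₂^(3/2) = 240.84375 / 134.01119 ≈ 1.797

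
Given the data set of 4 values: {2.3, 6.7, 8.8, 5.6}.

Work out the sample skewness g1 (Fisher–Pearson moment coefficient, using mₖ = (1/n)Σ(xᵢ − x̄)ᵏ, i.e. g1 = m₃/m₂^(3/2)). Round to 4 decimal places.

-0.3558

x̄ = (2.3 + 6.7 + 8.8 + 5.6) / 4 = 5.8500
deviations (xᵢ − x̄): -3.5500, 0.8500, 2.9500, -0.2500
Σ(xᵢ − x̄)² = 22.0900 ⇒ m₂ = 22.0900/4 = 5.52250
Σ(xᵢ − x̄)³ = -18.4680 ⇒ m₃ = -18.4680/4 = -4.61700
m₂^(3/2) = 5.52250^(1.5) = 12.97788
g1 = m₃ / m₂^(3/2) = -4.61700 / 12.97788 ≈ -0.3558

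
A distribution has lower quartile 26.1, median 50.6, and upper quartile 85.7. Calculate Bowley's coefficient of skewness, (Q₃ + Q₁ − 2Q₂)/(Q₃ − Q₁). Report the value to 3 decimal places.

0.178

numerator: Q₃ + Q₁ − 2Q₂ = 85.7 + 26.1 − 2×50.6 = 10.6000
denominator: Q₃ − Q₁ = 85.7 − 26.1 = 59.6000
Bowley skewness = 10.6000 / 59.6000 ≈ 0.178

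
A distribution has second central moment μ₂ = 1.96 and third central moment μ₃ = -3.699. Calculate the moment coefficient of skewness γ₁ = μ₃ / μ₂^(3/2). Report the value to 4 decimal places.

σ = √μ₂ = √1.96 = 1.40000
σ³ = μ₂^(3/2) = 2.74400
γ₁ = μ₃/σ³ = -3.699 / 2.74400 ≈ -1.3480

-1.3480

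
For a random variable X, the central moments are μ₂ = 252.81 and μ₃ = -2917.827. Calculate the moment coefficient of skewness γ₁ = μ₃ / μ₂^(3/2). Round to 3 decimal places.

-0.726

σ = √μ₂ = √252.81 = 15.90000
σ³ = μ₂^(3/2) = 4019.67900
γ₁ = μ₃/σ³ = -2917.827 / 4019.67900 ≈ -0.726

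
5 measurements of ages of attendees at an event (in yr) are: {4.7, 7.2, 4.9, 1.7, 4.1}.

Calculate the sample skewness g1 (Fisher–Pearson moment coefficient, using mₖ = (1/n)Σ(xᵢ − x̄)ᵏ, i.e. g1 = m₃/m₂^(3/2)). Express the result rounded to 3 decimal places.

-0.117

x̄ = (4.7 + 7.2 + 4.9 + 1.7 + 4.1) / 5 = 4.5200
deviations (xᵢ − x̄): 0.1800, 2.6800, 0.3800, -2.8200, -0.4200
Σ(xᵢ − x̄)² = 15.4880 ⇒ m₂ = 15.4880/5 = 3.09760
Σ(xᵢ − x̄)³ = -3.1903 ⇒ m₃ = -3.1903/5 = -0.63806
m₂^(3/2) = 3.09760^(1.5) = 5.45178
g1 = m₃ / m₂^(3/2) = -0.63806 / 5.45178 ≈ -0.117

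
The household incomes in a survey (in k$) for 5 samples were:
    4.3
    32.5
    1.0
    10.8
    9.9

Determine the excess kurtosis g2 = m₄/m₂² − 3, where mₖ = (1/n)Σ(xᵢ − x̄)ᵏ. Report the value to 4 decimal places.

-0.2315

x̄ = 11.7000
Σ(xᵢ − x̄)² = 605.9400 ⇒ m₂ = 121.18800
Σ(xᵢ − x̄)⁴ = 203295.1410 ⇒ m₄ = 40659.02820
m₂² = 14686.53134
g2 = m₄/m₂² − 3 = 2.76846 − 3 ≈ -0.2315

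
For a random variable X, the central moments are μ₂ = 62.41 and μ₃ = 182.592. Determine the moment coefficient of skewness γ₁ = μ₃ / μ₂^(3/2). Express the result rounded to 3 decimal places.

σ = √μ₂ = √62.41 = 7.90000
σ³ = μ₂^(3/2) = 493.03900
γ₁ = μ₃/σ³ = 182.592 / 493.03900 ≈ 0.370

0.370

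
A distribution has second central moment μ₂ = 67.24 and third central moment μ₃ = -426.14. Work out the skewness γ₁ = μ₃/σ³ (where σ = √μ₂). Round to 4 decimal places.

σ = √μ₂ = √67.24 = 8.20000
σ³ = μ₂^(3/2) = 551.36800
γ₁ = μ₃/σ³ = -426.14 / 551.36800 ≈ -0.7729

-0.7729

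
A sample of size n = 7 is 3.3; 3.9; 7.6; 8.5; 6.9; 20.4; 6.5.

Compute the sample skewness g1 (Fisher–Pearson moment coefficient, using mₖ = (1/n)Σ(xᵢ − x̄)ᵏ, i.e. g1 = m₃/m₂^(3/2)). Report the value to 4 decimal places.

x̄ = (3.3 + 3.9 + 7.6 + 8.5 + 6.9 + 20.4 + 6.5) / 7 = 8.1571
deviations (xᵢ − x̄): -4.8571, -4.2571, -0.5571, 0.3429, -1.2571, 12.2429, -1.6571
Σ(xᵢ − x̄)² = 196.3571 ⇒ m₂ = 196.3571/7 = 28.05102
Σ(xᵢ − x̄)³ = 1636.6395 ⇒ m₃ = 1636.6395/7 = 233.80564
m₂^(3/2) = 28.05102^(1.5) = 148.56722
g1 = m₃ / m₂^(3/2) = 233.80564 / 148.56722 ≈ 1.5737

1.5737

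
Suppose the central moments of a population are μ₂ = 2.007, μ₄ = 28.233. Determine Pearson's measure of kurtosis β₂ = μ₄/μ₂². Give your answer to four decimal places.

μ₂² = 2.007² = 4.02805
μ₄/μ₂² = 28.233 / 4.02805 = 7.00910
β₂ ≈ 7.0091

7.0091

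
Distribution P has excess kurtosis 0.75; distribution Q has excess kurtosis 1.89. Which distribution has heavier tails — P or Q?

Higher excess kurtosis ⇒ heavier tails relative to the normal distribution.
0.75 vs 1.89: the larger is 1.89, so Q has heavier tails.

Q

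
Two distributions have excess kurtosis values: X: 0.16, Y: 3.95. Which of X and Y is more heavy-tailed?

Higher excess kurtosis ⇒ heavier tails relative to the normal distribution.
0.16 vs 3.95: the larger is 3.95, so Y has heavier tails.

Y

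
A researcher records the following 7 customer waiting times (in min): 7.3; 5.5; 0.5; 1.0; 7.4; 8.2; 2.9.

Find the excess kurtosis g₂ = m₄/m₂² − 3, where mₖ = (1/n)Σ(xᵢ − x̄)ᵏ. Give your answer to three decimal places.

-1.602

x̄ = 4.6857
Σ(xᵢ − x̄)² = 61.5086 ⇒ m₂ = 8.78694
Σ(xᵢ − x̄)⁴ = 755.6194 ⇒ m₄ = 107.94564
m₂² = 77.21029
g₂ = m₄/m₂² − 3 = 1.39807 − 3 ≈ -1.602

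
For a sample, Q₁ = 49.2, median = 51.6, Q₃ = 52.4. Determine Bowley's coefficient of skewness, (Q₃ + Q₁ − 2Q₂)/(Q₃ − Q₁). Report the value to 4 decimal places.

numerator: Q₃ + Q₁ − 2Q₂ = 52.4 + 49.2 − 2×51.6 = -1.6000
denominator: Q₃ − Q₁ = 52.4 − 49.2 = 3.2000
Bowley skewness = -1.6000 / 3.2000 ≈ -0.5000

-0.5000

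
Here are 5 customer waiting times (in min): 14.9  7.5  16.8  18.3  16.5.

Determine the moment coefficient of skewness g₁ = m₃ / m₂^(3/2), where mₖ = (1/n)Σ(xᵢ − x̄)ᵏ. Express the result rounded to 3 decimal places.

-1.209

x̄ = (14.9 + 7.5 + 16.8 + 18.3 + 16.5) / 5 = 14.8000
deviations (xᵢ − x̄): 0.1000, -7.3000, 2.0000, 3.5000, 1.7000
Σ(xᵢ − x̄)² = 72.4400 ⇒ m₂ = 72.4400/5 = 14.48800
Σ(xᵢ − x̄)³ = -333.2280 ⇒ m₃ = -333.2280/5 = -66.64560
m₂^(3/2) = 14.48800^(1.5) = 55.14583
g₁ = m₃ / m₂^(3/2) = -66.64560 / 55.14583 ≈ -1.209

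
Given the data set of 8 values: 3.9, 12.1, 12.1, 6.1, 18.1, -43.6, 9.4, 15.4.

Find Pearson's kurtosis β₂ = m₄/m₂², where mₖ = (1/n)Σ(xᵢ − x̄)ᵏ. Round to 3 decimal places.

5.546

x̄ = 4.1875
Σ(xᵢ − x̄)² = 2759.0488 ⇒ m₂ = 344.88109
Σ(xᵢ − x̄)⁴ = 5276896.3636 ⇒ m₄ = 659612.04544
m₂² = 118942.96883
β₂ = m₄/m₂² = 659612.04544 / 118942.96883 ≈ 5.546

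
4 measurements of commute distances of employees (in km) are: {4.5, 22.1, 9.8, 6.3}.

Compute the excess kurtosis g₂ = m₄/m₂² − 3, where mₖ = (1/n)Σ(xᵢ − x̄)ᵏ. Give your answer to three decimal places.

-0.878

x̄ = 10.6750
Σ(xᵢ − x̄)² = 188.5675 ⇒ m₂ = 47.14188
Σ(xᵢ − x̄)⁴ = 18859.1383 ⇒ m₄ = 4714.78458
m₂² = 2222.35638
g₂ = m₄/m₂² − 3 = 2.12152 − 3 ≈ -0.878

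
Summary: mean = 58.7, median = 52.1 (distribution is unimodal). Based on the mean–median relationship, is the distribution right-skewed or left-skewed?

right-skewed

mean − median = 58.7 − 52.1 = 6.6
mean > median ⇒ the longer tail is on the right ⇒ right-skewed (positively skewed).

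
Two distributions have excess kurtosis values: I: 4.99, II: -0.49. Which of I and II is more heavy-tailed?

Higher excess kurtosis ⇒ heavier tails relative to the normal distribution.
4.99 vs -0.49: the larger is 4.99, so I has heavier tails. (I is leptokurtic — heavier-than-normal tails; the other is platykurtic.)

I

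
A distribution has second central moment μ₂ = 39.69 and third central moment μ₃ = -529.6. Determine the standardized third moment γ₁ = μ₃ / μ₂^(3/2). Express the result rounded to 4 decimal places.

σ = √μ₂ = √39.69 = 6.30000
σ³ = μ₂^(3/2) = 250.04700
γ₁ = μ₃/σ³ = -529.6 / 250.04700 ≈ -2.1180

-2.1180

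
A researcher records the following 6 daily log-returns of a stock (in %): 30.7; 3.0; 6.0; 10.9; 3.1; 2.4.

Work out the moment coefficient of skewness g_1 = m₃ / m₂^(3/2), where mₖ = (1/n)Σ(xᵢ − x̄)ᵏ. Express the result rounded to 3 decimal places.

x̄ = (30.7 + 3.0 + 6.0 + 10.9 + 3.1 + 2.4) / 6 = 9.3500
deviations (xᵢ − x̄): 21.3500, -6.3500, -3.3500, 1.5500, -6.2500, -6.9500
Σ(xᵢ − x̄)² = 597.1350 ⇒ m₂ = 597.1350/6 = 99.52250
Σ(xᵢ − x̄)³ = 8862.0480 ⇒ m₃ = 8862.0480/6 = 1477.00800
m₂^(3/2) = 99.52250^(1.5) = 992.84606
g_1 = m₃ / m₂^(3/2) = 1477.00800 / 992.84606 ≈ 1.488

1.488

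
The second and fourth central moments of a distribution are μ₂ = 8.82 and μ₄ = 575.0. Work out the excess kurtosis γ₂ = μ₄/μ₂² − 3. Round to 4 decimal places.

μ₂² = 8.82² = 77.79240
μ₄/μ₂² = 575.0 / 77.79240 = 7.39147
γ₂ = 7.39147 − 3 ≈ 4.3915

4.3915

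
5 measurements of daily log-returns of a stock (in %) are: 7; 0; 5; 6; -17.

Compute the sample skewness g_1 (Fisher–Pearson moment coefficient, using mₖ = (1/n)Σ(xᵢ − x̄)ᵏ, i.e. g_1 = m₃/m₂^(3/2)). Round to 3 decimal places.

x̄ = (7 + 0 + 5 + 6 - 17) / 5 = 0.2000
deviations (xᵢ − x̄): 6.8000, -0.2000, 4.8000, 5.8000, -17.2000
Σ(xᵢ − x̄)² = 398.8000 ⇒ m₂ = 398.8000/5 = 79.76000
Σ(xᵢ − x̄)³ = -4468.3200 ⇒ m₃ = -4468.3200/5 = -893.66400
m₂^(3/2) = 79.76000^(1.5) = 712.32423
g_1 = m₃ / m₂^(3/2) = -893.66400 / 712.32423 ≈ -1.255

-1.255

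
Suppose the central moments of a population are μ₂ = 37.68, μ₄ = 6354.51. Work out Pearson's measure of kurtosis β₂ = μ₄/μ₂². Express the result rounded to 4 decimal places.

μ₂² = 37.68² = 1419.78240
μ₄/μ₂² = 6354.51 / 1419.78240 = 4.47569
β₂ ≈ 4.4757

4.4757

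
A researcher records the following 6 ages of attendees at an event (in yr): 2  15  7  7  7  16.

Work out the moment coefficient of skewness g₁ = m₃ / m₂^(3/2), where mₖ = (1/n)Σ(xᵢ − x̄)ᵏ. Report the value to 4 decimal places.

x̄ = (2 + 15 + 7 + 7 + 7 + 16) / 6 = 9.0000
deviations (xᵢ − x̄): -7.0000, 6.0000, -2.0000, -2.0000, -2.0000, 7.0000
Σ(xᵢ − x̄)² = 146.0000 ⇒ m₂ = 146.0000/6 = 24.33333
Σ(xᵢ − x̄)³ = 192.0000 ⇒ m₃ = 192.0000/6 = 32.00000
m₂^(3/2) = 24.33333^(1.5) = 120.03348
g₁ = m₃ / m₂^(3/2) = 32.00000 / 120.03348 ≈ 0.2666

0.2666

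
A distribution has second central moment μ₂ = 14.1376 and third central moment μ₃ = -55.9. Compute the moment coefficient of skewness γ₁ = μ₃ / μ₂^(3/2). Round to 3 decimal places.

-1.052

σ = √μ₂ = √14.1376 = 3.76000
σ³ = μ₂^(3/2) = 53.15738
γ₁ = μ₃/σ³ = -55.9 / 53.15738 ≈ -1.052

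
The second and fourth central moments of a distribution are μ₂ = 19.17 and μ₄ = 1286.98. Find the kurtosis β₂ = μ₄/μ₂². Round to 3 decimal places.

3.502

μ₂² = 19.17² = 367.48890
μ₄/μ₂² = 1286.98 / 367.48890 = 3.50209
β₂ ≈ 3.502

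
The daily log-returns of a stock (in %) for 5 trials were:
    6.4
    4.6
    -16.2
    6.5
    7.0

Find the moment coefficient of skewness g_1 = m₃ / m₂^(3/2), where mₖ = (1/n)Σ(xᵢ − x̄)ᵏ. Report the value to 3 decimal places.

x̄ = (6.4 + 4.6 - 16.2 + 6.5 + 7.0) / 5 = 1.6600
deviations (xᵢ − x̄): 4.7400, 2.9400, -17.8600, 4.8400, 5.3400
Σ(xᵢ − x̄)² = 402.0320 ⇒ m₂ = 402.0320/5 = 80.40640
Σ(xᵢ − x̄)³ = -5299.4138 ⇒ m₃ = -5299.4138/5 = -1059.88277
m₂^(3/2) = 80.40640^(1.5) = 721.00110
g_1 = m₃ / m₂^(3/2) = -1059.88277 / 721.00110 ≈ -1.470

-1.470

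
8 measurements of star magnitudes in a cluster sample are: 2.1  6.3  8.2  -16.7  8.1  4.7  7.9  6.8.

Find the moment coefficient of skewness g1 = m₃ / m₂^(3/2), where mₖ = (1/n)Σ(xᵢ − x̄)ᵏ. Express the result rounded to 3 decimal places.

x̄ = (2.1 + 6.3 + 8.2 - 16.7 + 8.1 + 4.7 + 7.9 + 6.8) / 8 = 3.4250
deviations (xᵢ − x̄): -1.3250, 2.8750, 4.7750, -20.1250, 4.6750, 1.2750, 4.4750, 3.3750
Σ(xᵢ − x̄)² = 492.7350 ⇒ m₂ = 492.7350/8 = 61.59188
Σ(xᵢ − x̄)³ = -7788.3233 ⇒ m₃ = -7788.3233/8 = -973.54041
m₂^(3/2) = 61.59188^(1.5) = 483.37606
g1 = m₃ / m₂^(3/2) = -973.54041 / 483.37606 ≈ -2.014

-2.014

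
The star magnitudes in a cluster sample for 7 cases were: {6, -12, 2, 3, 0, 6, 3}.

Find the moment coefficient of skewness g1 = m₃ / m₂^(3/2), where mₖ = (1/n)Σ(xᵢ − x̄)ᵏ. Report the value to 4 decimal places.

x̄ = (6 - 12 + 2 + 3 + 0 + 6 + 3) / 7 = 1.1429
deviations (xᵢ − x̄): 4.8571, -13.1429, 0.8571, 1.8571, -1.1429, 4.8571, 1.8571
Σ(xᵢ − x̄)² = 228.8571 ⇒ m₂ = 228.8571/7 = 32.69388
Σ(xᵢ − x̄)³ = -2029.1020 ⇒ m₃ = -2029.1020/7 = -289.87172
m₂^(3/2) = 32.69388^(1.5) = 186.93888
g1 = m₃ / m₂^(3/2) = -289.87172 / 186.93888 ≈ -1.5506

-1.5506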